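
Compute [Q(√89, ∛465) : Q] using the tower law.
[Q(√89, ∛465) : Q] = 6

Let L = Q(√89, ∛465). Since Q(√89) ⊂ L and [Q(√89):Q] = 2, the tower law gives 2 | [L:Q]. Likewise Q(∛465) ⊂ L with [Q(∛465):Q] = 3 (because 465 is not a perfect cube), so 3 | [L:Q]. As gcd(2,3) = 1, [L:Q] is divisible by 6. Conversely L is generated over Q by √89 and ∛465, so [L:Q] ≤ 2·3 = 6. Therefore [Q(√89, ∛465) : Q] = 6.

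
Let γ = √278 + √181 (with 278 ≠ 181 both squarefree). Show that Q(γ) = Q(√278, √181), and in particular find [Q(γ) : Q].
[Q(γ) : Q] = 4 (equivalently, Q(γ) = Q(√278, √181))

Obviously Q(γ) ⊆ Q(√278, √181), and [Q(√278, √181):Q] = 4 (since 278, 181 are distinct squarefree integers > 1 with 50318 not a perfect square). To show equality we compute the minimal polynomial of γ. From γ = √278 + √181: γ^2 = 278 + 2√(50318) + 181 = 459 + 2√(50318), so γ^2 - 459 = 2√(50318); squaring, (γ^2 - 459)^2 = 4·50318, i.e. γ^4 - 918γ^2 + 210681 - 201272 = 0, i.e. γ^4 - 918γ^2 + 9409 = 0. So γ is a root of x^4 - 918x^2 + 9409. This polynomial is irreducible over Q: it has no rational root (each ±√278 ± √181 is irrational), and any factorization into two quadratics over Q would force √(50318) ∈ Q (pairing opposite roots) or √278, √181 ∈ Q (other pairings), all impossible. Hence [Q(γ):Q] = 4 = [Q(√278, √181):Q], so Q(γ) = Q(√278, √181).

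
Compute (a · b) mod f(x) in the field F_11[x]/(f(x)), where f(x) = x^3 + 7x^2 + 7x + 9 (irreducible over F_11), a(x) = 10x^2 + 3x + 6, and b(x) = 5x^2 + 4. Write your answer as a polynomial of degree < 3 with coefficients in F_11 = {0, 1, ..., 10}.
a · b ≡ 8x^2 + 4x + 3 (mod f(x))

Multiply in F_11[x]: a(x)·b(x) = (10x^2 + 3x + 6)·(5x^2 + 4) = 6x^4 + 4x^3 + 4x^2 + x + 2. This has degree ≥ 3, so divide by f(x) over F_11: 6x^4 + 4x^3 + 4x^2 + x + 2 = (6x + 6)·(x^3 + 7x^2 + 7x + 9) + (8x^2 + 4x + 3). Hence a·b ≡ 8x^2 + 4x + 3 (mod f). (F_11[x]/(f) is a field with 11^3 = 1331 elements since f is irreducible of degree 3.)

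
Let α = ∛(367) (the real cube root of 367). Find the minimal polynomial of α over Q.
m_α(x) = x^3 - 367

α satisfies α^3 = 367, so x^3 - 367 annihilates α. By the rational root test, a rational root p/q (in lowest terms) of x^3 - 367 would satisfy p^3 = 367 q^3, forcing q = 1 and p^3 = 367; but 367 is not a perfect cube, contradiction. A monic cubic over Q with no rational root is irreducible (any nontrivial factorization would include a linear factor). Hence x^3 - 367 is the minimal polynomial of α, and in particular [Q(α):Q] = 3.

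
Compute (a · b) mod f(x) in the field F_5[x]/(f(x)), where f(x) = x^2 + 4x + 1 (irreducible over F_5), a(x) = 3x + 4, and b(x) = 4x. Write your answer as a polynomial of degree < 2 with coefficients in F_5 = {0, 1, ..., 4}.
a · b ≡ 3x + 3 (mod f(x))

Multiply in F_5[x]: a(x)·b(x) = (3x + 4)·(4x) = 2x^2 + x. This has degree ≥ 2, so divide by f(x) over F_5: 2x^2 + x = (2)·(x^2 + 4x + 1) + (3x + 3). Hence a·b ≡ 3x + 3 (mod f). (F_5[x]/(f) is a field with 5^2 = 25 elements since f is irreducible of degree 2.)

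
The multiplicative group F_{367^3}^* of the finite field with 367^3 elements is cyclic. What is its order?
|F_{367^3}^*| = 49430862

F_{367^3} has 367^3 = 49430863 elements; its multiplicative group consists of all nonzero elements, so |F_{367^3}^*| = 49430863 - 1 = 49430862. (It is cyclic since any finite subgroup of the multiplicative group of a field is cyclic.)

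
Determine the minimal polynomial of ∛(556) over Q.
m_α(x) = x^3 - 556

α satisfies α^3 = 556, so x^3 - 556 annihilates α. By the rational root test, a rational root p/q (in lowest terms) of x^3 - 556 would satisfy p^3 = 556 q^3, forcing q = 1 and p^3 = 556; but 556 is not a perfect cube, contradiction. A monic cubic over Q with no rational root is irreducible (any nontrivial factorization would include a linear factor). Hence x^3 - 556 is the minimal polynomial of α, and in particular [Q(α):Q] = 3.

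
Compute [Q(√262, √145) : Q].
[Q(√262, √145) : Q] = 4

[Q(√262):Q] = 2 (min poly x^2 - 262, irreducible since 262 is squarefree > 1). For the top step, suppose √145 ∈ Q(√262), say √145 = c + d√262 with c, d ∈ Q. Squaring: 145 = c^2 + 262d^2 + 2cd√262. Since √262 ∉ Q this forces 2cd = 0. If d = 0 then √145 = c ∈ Q, contradicting 145 squarefree > 1. If c = 0 then 145 = 262d^2, so 262·145 = (262d)^2 is a perfect square in Q — but 262·145 = 37990 is not a perfect square (since 262 and 145 are distinct squarefree integers). Contradiction. Hence √145 ∉ Q(√262), so x^2 - 145 stays irreducible over Q(√262) and [Q(√262, √145) : Q(√262)] = 2. By the tower law, [Q(√262, √145) : Q] = 2 · 2 = 4.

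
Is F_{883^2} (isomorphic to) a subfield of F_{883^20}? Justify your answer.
Yes: F_{883^2} is a subfield of F_{883^20}

F_{p^m} embeds in F_{p^n} iff m | n (since F_{p^n} is the splitting field of x^(p^n) - x, and F_{p^m} ⊂ F_{p^n} forces p^n to be a power of p^m, i.e. m | n; conversely if m | n then every root of x^(p^m) - x is a root of x^(p^n) - x). Here 2 | 20 (since 20 = 10·2), so F_{883^2} is a subfield of F_{883^20}, and [F_{883^20} : F_{883^2}] = 20/2 = 10.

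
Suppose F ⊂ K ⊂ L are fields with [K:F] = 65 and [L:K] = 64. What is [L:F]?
[L:F] = 4160

The tower law says that for any tower of field extensions F ⊂ K ⊂ L with finite degrees, [L:F] = [L:K] · [K:F]. Here this gives [L:F] = 64 · 65 = 4160.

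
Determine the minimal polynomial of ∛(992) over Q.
m_α(x) = x^3 - 992

α satisfies α^3 = 992, so x^3 - 992 annihilates α. By the rational root test, a rational root p/q (in lowest terms) of x^3 - 992 would satisfy p^3 = 992 q^3, forcing q = 1 and p^3 = 992; but 992 is not a perfect cube, contradiction. A monic cubic over Q with no rational root is irreducible (any nontrivial factorization would include a linear factor). Hence x^3 - 992 is the minimal polynomial of α, and in particular [Q(α):Q] = 3.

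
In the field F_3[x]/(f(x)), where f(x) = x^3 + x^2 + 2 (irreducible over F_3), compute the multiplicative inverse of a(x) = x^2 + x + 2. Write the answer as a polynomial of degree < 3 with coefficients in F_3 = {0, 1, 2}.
a(x)^(-1) ≡ x^2 + 2x + 1 (mod f(x))

Since f is irreducible over F_3, F_3[x]/(f) is a field and a(x) ≠ 0 has an inverse. Apply the extended Euclidean algorithm to f(x) and a(x) in F_3[x]: f(x) = (x)·a(x) + (x + 2);  a(x) = (x + 2)·(x + 2) + (1). The last nonzero remainder is the constant 1 = gcd(f, a) in F_3. Back-substituting through the division chain expresses 1 = s(x)·a(x) + t(x)·f(x) with s(x) ≡ x^2 + 2x + 1 (mod f), so a(x)^(-1) ≡ s(x) = x^2 + 2x + 1 (mod f). Check: (x^2 + x + 2)·(x^2 + 2x + 1) = x^4 + 2x^2 + 2x + 2 ≡ 1 (mod x^3 + x^2 + 2).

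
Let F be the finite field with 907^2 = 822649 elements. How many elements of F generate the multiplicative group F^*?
There are φ(822648) = 271200 primitive elements

F_q^* is cyclic of order q - 1 = 822648. A cyclic group of order m has exactly φ(m) generators. Here m = 822648 = 2^3 · 3 · 151 · 227, so the number of primitive elements is φ(822648) = 271200.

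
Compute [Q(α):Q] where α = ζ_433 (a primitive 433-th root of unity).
[Q(α):Q] = 432

The minimal polynomial of ζ_433 over Q is the 433-th cyclotomic polynomial Φ_433(x), which is irreducible over Q and has degree φ(433) = 432. Hence [Q(α):Q] = φ(433) = 432.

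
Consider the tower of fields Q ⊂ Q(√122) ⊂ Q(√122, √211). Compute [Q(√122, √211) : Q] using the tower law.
[Q(√122, √211) : Q] = 4

[Q(√122):Q] = 2 (min poly x^2 - 122, irreducible since 122 is squarefree > 1). For the top step, suppose √211 ∈ Q(√122), say √211 = c + d√122 with c, d ∈ Q. Squaring: 211 = c^2 + 122d^2 + 2cd√122. Since √122 ∉ Q this forces 2cd = 0. If d = 0 then √211 = c ∈ Q, contradicting 211 squarefree > 1. If c = 0 then 211 = 122d^2, so 122·211 = (122d)^2 is a perfect square in Q — but 122·211 = 25742 is not a perfect square (since 122 and 211 are distinct squarefree integers). Contradiction. Hence √211 ∉ Q(√122), so x^2 - 211 stays irreducible over Q(√122) and [Q(√122, √211) : Q(√122)] = 2. By the tower law, [Q(√122, √211) : Q] = 2 · 2 = 4.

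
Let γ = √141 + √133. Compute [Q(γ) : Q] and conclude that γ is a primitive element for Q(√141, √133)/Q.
[Q(γ) : Q] = 4 (equivalently, Q(γ) = Q(√141, √133))

Obviously Q(γ) ⊆ Q(√141, √133), and [Q(√141, √133):Q] = 4 (since 141, 133 are distinct squarefree integers > 1 with 18753 not a perfect square). To show equality we compute the minimal polynomial of γ. From γ = √141 + √133: γ^2 = 141 + 2√(18753) + 133 = 274 + 2√(18753), so γ^2 - 274 = 2√(18753); squaring, (γ^2 - 274)^2 = 4·18753, i.e. γ^4 - 548γ^2 + 75076 - 75012 = 0, i.e. γ^4 - 548γ^2 + 64 = 0. So γ is a root of x^4 - 548x^2 + 64. This polynomial is irreducible over Q: it has no rational root (each ±√141 ± √133 is irrational), and any factorization into two quadratics over Q would force √(18753) ∈ Q (pairing opposite roots) or √141, √133 ∈ Q (other pairings), all impossible. Hence [Q(γ):Q] = 4 = [Q(√141, √133):Q], so Q(γ) = Q(√141, √133).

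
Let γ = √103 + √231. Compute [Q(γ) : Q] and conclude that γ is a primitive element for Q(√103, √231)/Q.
[Q(γ) : Q] = 4 (equivalently, Q(γ) = Q(√103, √231))

Obviously Q(γ) ⊆ Q(√103, √231), and [Q(√103, √231):Q] = 4 (since 103, 231 are distinct squarefree integers > 1 with 23793 not a perfect square). To show equality we compute the minimal polynomial of γ. From γ = √103 + √231: γ^2 = 103 + 2√(23793) + 231 = 334 + 2√(23793), so γ^2 - 334 = 2√(23793); squaring, (γ^2 - 334)^2 = 4·23793, i.e. γ^4 - 668γ^2 + 111556 - 95172 = 0, i.e. γ^4 - 668γ^2 + 16384 = 0. So γ is a root of x^4 - 668x^2 + 16384. This polynomial is irreducible over Q: it has no rational root (each ±√103 ± √231 is irrational), and any factorization into two quadratics over Q would force √(23793) ∈ Q (pairing opposite roots) or √103, √231 ∈ Q (other pairings), all impossible. Hence [Q(γ):Q] = 4 = [Q(√103, √231):Q], so Q(γ) = Q(√103, √231).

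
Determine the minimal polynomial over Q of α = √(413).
m_α(x) = x^2 - 413

α satisfies α^2 - 413 = 0, so x^2 - 413 annihilates α. Since d = 413 is squarefree and ≠ 1, it is not a perfect square in Q, so x^2 - 413 has no rational root and is therefore irreducible over Q (a degree-2 polynomial over a field is irreducible iff it has no root). Hence m_α(x) = x^2 - 413.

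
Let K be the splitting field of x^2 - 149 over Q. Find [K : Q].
[K : Q] = 2

f(x) = x^2 - 149 factors as (x - √149)(x + √149). The splitting field is K = Q(√149). Since 149 is squarefree and > 1, it is not a perfect square, so x^2 - 149 is irreducible over Q and [Q(√149) : Q] = 2. Hence [K : Q] = 2.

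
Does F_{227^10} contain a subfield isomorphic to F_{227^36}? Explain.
No: F_{227^36} is not a subfield of F_{227^10}

F_{p^m} embeds in F_{p^n} iff m | n. Here 36 ∤ 10 (since 10 = 0·36 + 10 with remainder 10 ≠ 0), so F_{227^36} is not a subfield of F_{227^10}. Equivalently: if it were, the tower law would give 36 = [F_{227^36}:F_227] dividing [F_{227^10}:F_227] = 10, contradiction.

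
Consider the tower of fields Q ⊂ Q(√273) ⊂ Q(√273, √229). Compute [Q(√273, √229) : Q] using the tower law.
[Q(√273, √229) : Q] = 4

[Q(√273):Q] = 2 (min poly x^2 - 273, irreducible since 273 is squarefree > 1). For the top step, suppose √229 ∈ Q(√273), say √229 = c + d√273 with c, d ∈ Q. Squaring: 229 = c^2 + 273d^2 + 2cd√273. Since √273 ∉ Q this forces 2cd = 0. If d = 0 then √229 = c ∈ Q, contradicting 229 squarefree > 1. If c = 0 then 229 = 273d^2, so 273·229 = (273d)^2 is a perfect square in Q — but 273·229 = 62517 is not a perfect square (since 273 and 229 are distinct squarefree integers). Contradiction. Hence √229 ∉ Q(√273), so x^2 - 229 stays irreducible over Q(√273) and [Q(√273, √229) : Q(√273)] = 2. By the tower law, [Q(√273, √229) : Q] = 2 · 2 = 4.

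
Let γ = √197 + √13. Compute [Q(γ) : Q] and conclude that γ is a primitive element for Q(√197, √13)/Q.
[Q(γ) : Q] = 4 (equivalently, Q(γ) = Q(√197, √13))

Obviously Q(γ) ⊆ Q(√197, √13), and [Q(√197, √13):Q] = 4 (since 197, 13 are distinct squarefree integers > 1 with 2561 not a perfect square). To show equality we compute the minimal polynomial of γ. From γ = √197 + √13: γ^2 = 197 + 2√(2561) + 13 = 210 + 2√(2561), so γ^2 - 210 = 2√(2561); squaring, (γ^2 - 210)^2 = 4·2561, i.e. γ^4 - 420γ^2 + 44100 - 10244 = 0, i.e. γ^4 - 420γ^2 + 33856 = 0. So γ is a root of x^4 - 420x^2 + 33856. This polynomial is irreducible over Q: it has no rational root (each ±√197 ± √13 is irrational), and any factorization into two quadratics over Q would force √(2561) ∈ Q (pairing opposite roots) or √197, √13 ∈ Q (other pairings), all impossible. Hence [Q(γ):Q] = 4 = [Q(√197, √13):Q], so Q(γ) = Q(√197, √13).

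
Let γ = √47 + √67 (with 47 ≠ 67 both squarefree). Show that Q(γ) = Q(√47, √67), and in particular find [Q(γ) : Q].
[Q(γ) : Q] = 4 (equivalently, Q(γ) = Q(√47, √67))

Obviously Q(γ) ⊆ Q(√47, √67), and [Q(√47, √67):Q] = 4 (since 47, 67 are distinct squarefree integers > 1 with 3149 not a perfect square). To show equality we compute the minimal polynomial of γ. From γ = √47 + √67: γ^2 = 47 + 2√(3149) + 67 = 114 + 2√(3149), so γ^2 - 114 = 2√(3149); squaring, (γ^2 - 114)^2 = 4·3149, i.e. γ^4 - 228γ^2 + 12996 - 12596 = 0, i.e. γ^4 - 228γ^2 + 400 = 0. So γ is a root of x^4 - 228x^2 + 400. This polynomial is irreducible over Q: it has no rational root (each ±√47 ± √67 is irrational), and any factorization into two quadratics over Q would force √(3149) ∈ Q (pairing opposite roots) or √47, √67 ∈ Q (other pairings), all impossible. Hence [Q(γ):Q] = 4 = [Q(√47, √67):Q], so Q(γ) = Q(√47, √67).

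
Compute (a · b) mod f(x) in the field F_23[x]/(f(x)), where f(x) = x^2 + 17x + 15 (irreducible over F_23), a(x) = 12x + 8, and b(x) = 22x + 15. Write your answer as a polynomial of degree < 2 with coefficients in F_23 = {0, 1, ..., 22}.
a · b ≡ 8x + 1 (mod f(x))

Multiply in F_23[x]: a(x)·b(x) = (12x + 8)·(22x + 15) = 11x^2 + 11x + 5. This has degree ≥ 2, so divide by f(x) over F_23: 11x^2 + 11x + 5 = (11)·(x^2 + 17x + 15) + (8x + 1). Hence a·b ≡ 8x + 1 (mod f). (F_23[x]/(f) is a field with 23^2 = 529 elements since f is irreducible of degree 2.)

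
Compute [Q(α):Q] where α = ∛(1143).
[Q(α):Q] = 3

The minimal polynomial of α is x^3 - 1143, irreducible over Q since 1143 is not a perfect cube (so x^3 - 1143 has no rational root). Hence [Q(α):Q] = deg(m_α) = 3.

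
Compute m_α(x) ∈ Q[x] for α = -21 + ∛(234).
m_α(x) = x^3 + 63x^2 + 1323x + 9027

Set β = α + 21 = ∛(234), so β^3 = 234. Then (α + 21)^3 - 234 = 0, i.e. α is a root of g(x) = (x + 21)^3 - 234 = x^3 + 63x^2 + 1323x + 9027. Since g(x) = h(x + 21) where h(x) = x^3 - 234, and h is irreducible over Q (because 234 is not a perfect cube, so h has no rational root, and a monic cubic with no rational root is irreducible), g is also irreducible (irreducibility is preserved under the substitution x → x + 21). Hence m_α(x) = x^3 + 63x^2 + 1323x + 9027.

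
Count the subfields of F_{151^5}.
F_{151^5} has 2 subfields

The subfields of F_{p^n} are exactly the fields F_{p^d} for d | n (each is the fixed field of the unique index-d subgroup of Gal(F_{p^n}/F_p) ≅ Z/nZ). The divisors of n = 5 are {1, 5}, giving 2 subfields: F_{151^1}, F_{151^5}.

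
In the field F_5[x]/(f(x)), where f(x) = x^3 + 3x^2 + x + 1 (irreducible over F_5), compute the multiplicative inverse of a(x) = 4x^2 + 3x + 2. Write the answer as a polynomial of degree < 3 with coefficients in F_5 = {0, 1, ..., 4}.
a(x)^(-1) ≡ 4x^2 (mod f(x))

Since f is irreducible over F_5, F_5[x]/(f) is a field and a(x) ≠ 0 has an inverse. Apply the extended Euclidean algorithm to f(x) and a(x) in F_5[x]: f(x) = (4x + 4)·a(x) + (x + 3);  a(x) = (4x + 1)·(x + 3) + (4). The last nonzero remainder is the constant 4 = gcd(f, a) in F_5. Back-substituting through the division chain expresses 4 = s(x)·a(x) + t(x)·f(x) with s(x) ≡ x^2 (mod f), so (x^2)·a(x) ≡ 4 (mod f). Multiplying by 4^(-1) ≡ 4 in F_5 gives a(x)^(-1) ≡ 4·(x^2) ≡ 4x^2 (mod f). Check: (4x^2 + 3x + 2)·(4x^2) = x^4 + 2x^3 + 3x^2 ≡ 1 (mod x^3 + 3x^2 + x + 1).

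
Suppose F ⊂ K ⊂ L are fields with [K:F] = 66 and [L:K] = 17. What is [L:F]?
[L:F] = 1122

The tower law says that for any tower of field extensions F ⊂ K ⊂ L with finite degrees, [L:F] = [L:K] · [K:F]. Here this gives [L:F] = 17 · 66 = 1122.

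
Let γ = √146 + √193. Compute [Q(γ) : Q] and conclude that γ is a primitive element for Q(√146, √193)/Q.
[Q(γ) : Q] = 4 (equivalently, Q(γ) = Q(√146, √193))

Obviously Q(γ) ⊆ Q(√146, √193), and [Q(√146, √193):Q] = 4 (since 146, 193 are distinct squarefree integers > 1 with 28178 not a perfect square). To show equality we compute the minimal polynomial of γ. From γ = √146 + √193: γ^2 = 146 + 2√(28178) + 193 = 339 + 2√(28178), so γ^2 - 339 = 2√(28178); squaring, (γ^2 - 339)^2 = 4·28178, i.e. γ^4 - 678γ^2 + 114921 - 112712 = 0, i.e. γ^4 - 678γ^2 + 2209 = 0. So γ is a root of x^4 - 678x^2 + 2209. This polynomial is irreducible over Q: it has no rational root (each ±√146 ± √193 is irrational), and any factorization into two quadratics over Q would force √(28178) ∈ Q (pairing opposite roots) or √146, √193 ∈ Q (other pairings), all impossible. Hence [Q(γ):Q] = 4 = [Q(√146, √193):Q], so Q(γ) = Q(√146, √193).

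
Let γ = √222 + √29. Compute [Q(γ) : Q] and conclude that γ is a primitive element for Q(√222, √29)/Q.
[Q(γ) : Q] = 4 (equivalently, Q(γ) = Q(√222, √29))

Obviously Q(γ) ⊆ Q(√222, √29), and [Q(√222, √29):Q] = 4 (since 222, 29 are distinct squarefree integers > 1 with 6438 not a perfect square). To show equality we compute the minimal polynomial of γ. From γ = √222 + √29: γ^2 = 222 + 2√(6438) + 29 = 251 + 2√(6438), so γ^2 - 251 = 2√(6438); squaring, (γ^2 - 251)^2 = 4·6438, i.e. γ^4 - 502γ^2 + 63001 - 25752 = 0, i.e. γ^4 - 502γ^2 + 37249 = 0. So γ is a root of x^4 - 502x^2 + 37249. This polynomial is irreducible over Q: it has no rational root (each ±√222 ± √29 is irrational), and any factorization into two quadratics over Q would force √(6438) ∈ Q (pairing opposite roots) or √222, √29 ∈ Q (other pairings), all impossible. Hence [Q(γ):Q] = 4 = [Q(√222, √29):Q], so Q(γ) = Q(√222, √29).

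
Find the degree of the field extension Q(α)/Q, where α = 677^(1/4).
[Q(α):Q] = 4

α is a root of x^4 - 677. By Eisenstein's criterion at the prime p = 677 (which divides the constant term 677 but p^2 = 458329 does not, since 677 is squarefree), x^4 - 677 is irreducible over Q. Hence [Q(α):Q] = 4.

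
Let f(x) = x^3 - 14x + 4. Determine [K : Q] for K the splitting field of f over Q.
[K : Q] = 6

By the rational root test, any rational root of the monic integer polynomial f(x) = x^3 - 14x + 4 must be an integer dividing the constant term 4, i.e. one of ±{1, 2, 4}. Evaluating: f(1) = -9, f(-1) = 17, f(2) = -16, f(-2) = 24, f(4) = 12, f(-4) = -4; none is 0, so f has no rational root and is therefore irreducible over Q (a cubic with no linear factor over a field is irreducible). For an irreducible cubic, the Galois group is A_3 or S_3 according as the discriminant disc(f) = -4a^3 - 27b^2 = -4·(-14)^3 - 27·(4)^2 = 10544 is or is not a square in Q. Here disc(f) = 10544 is not a perfect square in Q, so the Galois group of f over Q is not contained in A_3 and must be all of S_3. The splitting field has degree |S_3| = 6 over Q, so [K : Q] = 6.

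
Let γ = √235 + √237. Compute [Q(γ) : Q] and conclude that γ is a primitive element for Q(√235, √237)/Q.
[Q(γ) : Q] = 4 (equivalently, Q(γ) = Q(√235, √237))

Obviously Q(γ) ⊆ Q(√235, √237), and [Q(√235, √237):Q] = 4 (since 235, 237 are distinct squarefree integers > 1 with 55695 not a perfect square). To show equality we compute the minimal polynomial of γ. From γ = √235 + √237: γ^2 = 235 + 2√(55695) + 237 = 472 + 2√(55695), so γ^2 - 472 = 2√(55695); squaring, (γ^2 - 472)^2 = 4·55695, i.e. γ^4 - 944γ^2 + 222784 - 222780 = 0, i.e. γ^4 - 944γ^2 + 4 = 0. So γ is a root of x^4 - 944x^2 + 4. This polynomial is irreducible over Q: it has no rational root (each ±√235 ± √237 is irrational), and any factorization into two quadratics over Q would force √(55695) ∈ Q (pairing opposite roots) or √235, √237 ∈ Q (other pairings), all impossible. Hence [Q(γ):Q] = 4 = [Q(√235, √237):Q], so Q(γ) = Q(√235, √237).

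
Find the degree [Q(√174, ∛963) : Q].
[Q(√174, ∛963) : Q] = 6

Let L = Q(√174, ∛963). Since Q(√174) ⊂ L and [Q(√174):Q] = 2, the tower law gives 2 | [L:Q]. Likewise Q(∛963) ⊂ L with [Q(∛963):Q] = 3 (because 963 is not a perfect cube), so 3 | [L:Q]. As gcd(2,3) = 1, [L:Q] is divisible by 6. Conversely L is generated over Q by √174 and ∛963, so [L:Q] ≤ 2·3 = 6. Therefore [Q(√174, ∛963) : Q] = 6.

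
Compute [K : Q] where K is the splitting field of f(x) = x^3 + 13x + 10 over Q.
[K : Q] = 6

By the rational root test, any rational root of the monic integer polynomial f(x) = x^3 + 13x + 10 must be an integer dividing the constant term 10, i.e. one of ±{1, 2, 5, 10}. Evaluating: f(1) = 24, f(-1) = -4, f(2) = 44, f(-2) = -24, f(5) = 200, f(-5) = -180, f(10) = 1140, f(-10) = -1120; none is 0, so f has no rational root and is therefore irreducible over Q (a cubic with no linear factor over a field is irreducible). For an irreducible cubic, the Galois group is A_3 or S_3 according as the discriminant disc(f) = -4a^3 - 27b^2 = -4·(13)^3 - 27·(10)^2 = -11488 is or is not a square in Q. Here disc(f) = -11488 is not a perfect square in Q, so the Galois group of f over Q is not contained in A_3 and must be all of S_3. The splitting field has degree |S_3| = 6 over Q, so [K : Q] = 6.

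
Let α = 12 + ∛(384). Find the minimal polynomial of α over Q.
m_α(x) = x^3 - 36x^2 + 432x - 2112

Set β = α - 12 = ∛(384), so β^3 = 384. Then (α - 12)^3 - 384 = 0, i.e. α is a root of g(x) = (x - 12)^3 - 384 = x^3 - 36x^2 + 432x - 2112. Since g(x) = h(x - 12) where h(x) = x^3 - 384, and h is irreducible over Q (because 384 is not a perfect cube, so h has no rational root, and a monic cubic with no rational root is irreducible), g is also irreducible (irreducibility is preserved under the substitution x → x - 12). Hence m_α(x) = x^3 - 36x^2 + 432x - 2112.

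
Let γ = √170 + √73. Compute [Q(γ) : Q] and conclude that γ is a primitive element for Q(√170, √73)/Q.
[Q(γ) : Q] = 4 (equivalently, Q(γ) = Q(√170, √73))

Obviously Q(γ) ⊆ Q(√170, √73), and [Q(√170, √73):Q] = 4 (since 170, 73 are distinct squarefree integers > 1 with 12410 not a perfect square). To show equality we compute the minimal polynomial of γ. From γ = √170 + √73: γ^2 = 170 + 2√(12410) + 73 = 243 + 2√(12410), so γ^2 - 243 = 2√(12410); squaring, (γ^2 - 243)^2 = 4·12410, i.e. γ^4 - 486γ^2 + 59049 - 49640 = 0, i.e. γ^4 - 486γ^2 + 9409 = 0. So γ is a root of x^4 - 486x^2 + 9409. This polynomial is irreducible over Q: it has no rational root (each ±√170 ± √73 is irrational), and any factorization into two quadratics over Q would force √(12410) ∈ Q (pairing opposite roots) or √170, √73 ∈ Q (other pairings), all impossible. Hence [Q(γ):Q] = 4 = [Q(√170, √73):Q], so Q(γ) = Q(√170, √73).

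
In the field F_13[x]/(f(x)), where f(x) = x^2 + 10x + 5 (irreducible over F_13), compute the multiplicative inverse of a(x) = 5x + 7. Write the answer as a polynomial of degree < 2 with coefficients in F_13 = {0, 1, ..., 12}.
a(x)^(-1) ≡ 10x + 8 (mod f(x))

Since f is irreducible over F_13, F_13[x]/(f) is a field and a(x) ≠ 0 has an inverse. Apply the extended Euclidean algorithm to f(x) and a(x) in F_13[x]: f(x) = (8x + 9)·a(x) + (7). The last nonzero remainder is the constant 7 = gcd(f, a) in F_13. Back-substituting through the division chain expresses 7 = s(x)·a(x) + t(x)·f(x) with s(x) ≡ 5x + 4 (mod f), so (5x + 4)·a(x) ≡ 7 (mod f). Multiplying by 7^(-1) ≡ 2 in F_13 gives a(x)^(-1) ≡ 2·(5x + 4) ≡ 10x + 8 (mod f). Check: (5x + 7)·(10x + 8) = 11x^2 + 6x + 4 ≡ 1 (mod x^2 + 10x + 5).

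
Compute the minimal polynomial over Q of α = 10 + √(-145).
m_α(x) = x^2 - 20x + 245

From α - 10 = √(-145), squaring gives (α - 10)^2 = -145, i.e. α^2 - 20α + 100 = -145, so α^2 - 20α + 245 = 0. The discriminant of x^2 - 20x + 245 is (-20)^2 - 4·(245) = 400 - 980 = -580, and 4·(-145) is not a perfect square in Q since -145 is squarefree and ≠ 1. Hence x^2 - 20x + 245 is irreducible over Q and is the minimal polynomial of α.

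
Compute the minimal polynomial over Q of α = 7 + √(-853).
m_α(x) = x^2 - 14x + 902

From α - 7 = √(-853), squaring gives (α - 7)^2 = -853, i.e. α^2 - 14α + 49 = -853, so α^2 - 14α + 902 = 0. The discriminant of x^2 - 14x + 902 is (-14)^2 - 4·(902) = 196 - 3608 = -3412, and 4·(-853) is not a perfect square in Q since -853 is squarefree and ≠ 1. Hence x^2 - 14x + 902 is irreducible over Q and is the minimal polynomial of α.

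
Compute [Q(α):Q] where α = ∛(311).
[Q(α):Q] = 3

The minimal polynomial of α is x^3 - 311, irreducible over Q since 311 is not a perfect cube (so x^3 - 311 has no rational root). Hence [Q(α):Q] = deg(m_α) = 3.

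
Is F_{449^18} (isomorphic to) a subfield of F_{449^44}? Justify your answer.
No: F_{449^18} is not a subfield of F_{449^44}

F_{p^m} embeds in F_{p^n} iff m | n. Here 18 ∤ 44 (since 44 = 2·18 + 8 with remainder 8 ≠ 0), so F_{449^18} is not a subfield of F_{449^44}. Equivalently: if it were, the tower law would give 18 = [F_{449^18}:F_449] dividing [F_{449^44}:F_449] = 44, contradiction.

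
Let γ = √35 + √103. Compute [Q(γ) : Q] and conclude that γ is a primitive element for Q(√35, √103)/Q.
[Q(γ) : Q] = 4 (equivalently, Q(γ) = Q(√35, √103))

Obviously Q(γ) ⊆ Q(√35, √103), and [Q(√35, √103):Q] = 4 (since 35, 103 are distinct squarefree integers > 1 with 3605 not a perfect square). To show equality we compute the minimal polynomial of γ. From γ = √35 + √103: γ^2 = 35 + 2√(3605) + 103 = 138 + 2√(3605), so γ^2 - 138 = 2√(3605); squaring, (γ^2 - 138)^2 = 4·3605, i.e. γ^4 - 276γ^2 + 19044 - 14420 = 0, i.e. γ^4 - 276γ^2 + 4624 = 0. So γ is a root of x^4 - 276x^2 + 4624. This polynomial is irreducible over Q: it has no rational root (each ±√35 ± √103 is irrational), and any factorization into two quadratics over Q would force √(3605) ∈ Q (pairing opposite roots) or √35, √103 ∈ Q (other pairings), all impossible. Hence [Q(γ):Q] = 4 = [Q(√35, √103):Q], so Q(γ) = Q(√35, √103).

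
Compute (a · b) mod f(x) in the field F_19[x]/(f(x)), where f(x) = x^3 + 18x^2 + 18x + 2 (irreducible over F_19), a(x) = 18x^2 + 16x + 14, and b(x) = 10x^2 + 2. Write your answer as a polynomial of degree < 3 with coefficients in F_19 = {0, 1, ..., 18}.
a · b ≡ 12x^2 + 12x + 13 (mod f(x))

Multiply in F_19[x]: a(x)·b(x) = (18x^2 + 16x + 14)·(10x^2 + 2) = 9x^4 + 8x^3 + 5x^2 + 13x + 9. This has degree ≥ 3, so divide by f(x) over F_19: 9x^4 + 8x^3 + 5x^2 + 13x + 9 = (9x + 17)·(x^3 + 18x^2 + 18x + 2) + (12x^2 + 12x + 13). Hence a·b ≡ 12x^2 + 12x + 13 (mod f). (F_19[x]/(f) is a field with 19^3 = 6859 elements since f is irreducible of degree 3.)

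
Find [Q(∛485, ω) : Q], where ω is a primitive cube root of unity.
[Q(∛485, ω) : Q] = 6

[Q(∛485):Q] = 3 (min poly x^3 - 485, irreducible since 485 is not a perfect cube). [Q(ω):Q] = 2 (min poly x^2 + x + 1). Since Q(∛485) ⊂ R and ω ∉ R, we have ω ∉ Q(∛485), so x^2 + x + 1 remains irreducible over Q(∛485) and [Q(∛485, ω) : Q(∛485)] = 2. By the tower law, [Q(∛485, ω) : Q] = 3 · 2 = 6. (In fact Q(∛485, ω) is the splitting field of x^3 - 485 over Q.)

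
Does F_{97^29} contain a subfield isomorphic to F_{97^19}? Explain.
No: F_{97^19} is not a subfield of F_{97^29}

F_{p^m} embeds in F_{p^n} iff m | n. Here 19 ∤ 29 (since 29 = 1·19 + 10 with remainder 10 ≠ 0), so F_{97^19} is not a subfield of F_{97^29}. Equivalently: if it were, the tower law would give 19 = [F_{97^19}:F_97] dividing [F_{97^29}:F_97] = 29, contradiction.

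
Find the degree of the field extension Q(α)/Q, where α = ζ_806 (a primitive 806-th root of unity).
[Q(α):Q] = 360

The minimal polynomial of ζ_806 over Q is the 806-th cyclotomic polynomial Φ_806(x), which is irreducible over Q and has degree φ(806) = 360. Hence [Q(α):Q] = φ(806) = 360.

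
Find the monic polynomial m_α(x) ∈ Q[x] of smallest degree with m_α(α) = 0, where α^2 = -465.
m_α(x) = x^2 + 465

α satisfies α^2 + 465 = 0, so x^2 + 465 annihilates α. Since d = -465 is squarefree and ≠ 1, it is not a perfect square in Q, so x^2 + 465 has no rational root and is therefore irreducible over Q (a degree-2 polynomial over a field is irreducible iff it has no root). Hence m_α(x) = x^2 + 465.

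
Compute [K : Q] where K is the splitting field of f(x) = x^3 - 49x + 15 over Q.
[K : Q] = 6

By the rational root test, any rational root of the monic integer polynomial f(x) = x^3 - 49x + 15 must be an integer dividing the constant term 15, i.e. one of ±{1, 3, 5, 15}. Evaluating: f(1) = -33, f(-1) = 63, f(3) = -105, f(-3) = 135, f(5) = -105, f(-5) = 135, f(15) = 2655, f(-15) = -2625; none is 0, so f has no rational root and is therefore irreducible over Q (a cubic with no linear factor over a field is irreducible). For an irreducible cubic, the Galois group is A_3 or S_3 according as the discriminant disc(f) = -4a^3 - 27b^2 = -4·(-49)^3 - 27·(15)^2 = 464521 is or is not a square in Q. Here disc(f) = 464521 is not a perfect square in Q, so the Galois group of f over Q is not contained in A_3 and must be all of S_3. The splitting field has degree |S_3| = 6 over Q, so [K : Q] = 6.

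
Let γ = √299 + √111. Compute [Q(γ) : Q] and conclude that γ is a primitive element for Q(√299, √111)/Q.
[Q(γ) : Q] = 4 (equivalently, Q(γ) = Q(√299, √111))

Obviously Q(γ) ⊆ Q(√299, √111), and [Q(√299, √111):Q] = 4 (since 299, 111 are distinct squarefree integers > 1 with 33189 not a perfect square). To show equality we compute the minimal polynomial of γ. From γ = √299 + √111: γ^2 = 299 + 2√(33189) + 111 = 410 + 2√(33189), so γ^2 - 410 = 2√(33189); squaring, (γ^2 - 410)^2 = 4·33189, i.e. γ^4 - 820γ^2 + 168100 - 132756 = 0, i.e. γ^4 - 820γ^2 + 35344 = 0. So γ is a root of x^4 - 820x^2 + 35344. This polynomial is irreducible over Q: it has no rational root (each ±√299 ± √111 is irrational), and any factorization into two quadratics over Q would force √(33189) ∈ Q (pairing opposite roots) or √299, √111 ∈ Q (other pairings), all impossible. Hence [Q(γ):Q] = 4 = [Q(√299, √111):Q], so Q(γ) = Q(√299, √111).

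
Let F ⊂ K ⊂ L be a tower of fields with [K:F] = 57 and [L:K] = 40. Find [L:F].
[L:F] = 2280

The tower law says that for any tower of field extensions F ⊂ K ⊂ L with finite degrees, [L:F] = [L:K] · [K:F]. Here this gives [L:F] = 40 · 57 = 2280.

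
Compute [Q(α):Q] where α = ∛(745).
[Q(α):Q] = 3

The minimal polynomial of α is x^3 - 745, irreducible over Q since 745 is not a perfect cube (so x^3 - 745 has no rational root). Hence [Q(α):Q] = deg(m_α) = 3.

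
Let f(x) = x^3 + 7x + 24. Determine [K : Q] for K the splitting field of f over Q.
[K : Q] = 6

By the rational root test, any rational root of the monic integer polynomial f(x) = x^3 + 7x + 24 must be an integer dividing the constant term 24, i.e. one of ±{1, 2, 3, 4, 6, 8, 12, 24}. Evaluating: f(1) = 32, f(-1) = 16, f(2) = 46, f(-2) = 2, f(3) = 72, f(-3) = -24, f(4) = 116, f(-4) = -68, f(6) = 282, f(-6) = -234, f(8) = 592, f(-8) = -544, f(12) = 1836, f(-12) = -1788, f(24) = 14016, f(-24) = -13968; none is 0, so f has no rational root and is therefore irreducible over Q (a cubic with no linear factor over a field is irreducible). For an irreducible cubic, the Galois group is A_3 or S_3 according as the discriminant disc(f) = -4a^3 - 27b^2 = -4·(7)^3 - 27·(24)^2 = -16924 is or is not a square in Q. Here disc(f) = -16924 is not a perfect square in Q, so the Galois group of f over Q is not contained in A_3 and must be all of S_3. The splitting field has degree |S_3| = 6 over Q, so [K : Q] = 6.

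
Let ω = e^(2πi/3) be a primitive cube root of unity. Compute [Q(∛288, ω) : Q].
[Q(∛288, ω) : Q] = 6

[Q(∛288):Q] = 3 (min poly x^3 - 288, irreducible since 288 is not a perfect cube). [Q(ω):Q] = 2 (min poly x^2 + x + 1). Since Q(∛288) ⊂ R and ω ∉ R, we have ω ∉ Q(∛288), so x^2 + x + 1 remains irreducible over Q(∛288) and [Q(∛288, ω) : Q(∛288)] = 2. By the tower law, [Q(∛288, ω) : Q] = 3 · 2 = 6. (In fact Q(∛288, ω) is the splitting field of x^3 - 288 over Q.)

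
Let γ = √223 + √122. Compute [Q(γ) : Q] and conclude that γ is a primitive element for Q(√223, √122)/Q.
[Q(γ) : Q] = 4 (equivalently, Q(γ) = Q(√223, √122))

Obviously Q(γ) ⊆ Q(√223, √122), and [Q(√223, √122):Q] = 4 (since 223, 122 are distinct squarefree integers > 1 with 27206 not a perfect square). To show equality we compute the minimal polynomial of γ. From γ = √223 + √122: γ^2 = 223 + 2√(27206) + 122 = 345 + 2√(27206), so γ^2 - 345 = 2√(27206); squaring, (γ^2 - 345)^2 = 4·27206, i.e. γ^4 - 690γ^2 + 119025 - 108824 = 0, i.e. γ^4 - 690γ^2 + 10201 = 0. So γ is a root of x^4 - 690x^2 + 10201. This polynomial is irreducible over Q: it has no rational root (each ±√223 ± √122 is irrational), and any factorization into two quadratics over Q would force √(27206) ∈ Q (pairing opposite roots) or √223, √122 ∈ Q (other pairings), all impossible. Hence [Q(γ):Q] = 4 = [Q(√223, √122):Q], so Q(γ) = Q(√223, √122).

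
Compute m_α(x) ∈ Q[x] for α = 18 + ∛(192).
m_α(x) = x^3 - 54x^2 + 972x - 6024

Set β = α - 18 = ∛(192), so β^3 = 192. Then (α - 18)^3 - 192 = 0, i.e. α is a root of g(x) = (x - 18)^3 - 192 = x^3 - 54x^2 + 972x - 6024. Since g(x) = h(x - 18) where h(x) = x^3 - 192, and h is irreducible over Q (because 192 is not a perfect cube, so h has no rational root, and a monic cubic with no rational root is irreducible), g is also irreducible (irreducibility is preserved under the substitution x → x - 18). Hence m_α(x) = x^3 - 54x^2 + 972x - 6024.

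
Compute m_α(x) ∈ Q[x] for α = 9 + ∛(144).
m_α(x) = x^3 - 27x^2 + 243x - 873

Set β = α - 9 = ∛(144), so β^3 = 144. Then (α - 9)^3 - 144 = 0, i.e. α is a root of g(x) = (x - 9)^3 - 144 = x^3 - 27x^2 + 243x - 873. Since g(x) = h(x - 9) where h(x) = x^3 - 144, and h is irreducible over Q (because 144 is not a perfect cube, so h has no rational root, and a monic cubic with no rational root is irreducible), g is also irreducible (irreducibility is preserved under the substitution x → x - 9). Hence m_α(x) = x^3 - 27x^2 + 243x - 873.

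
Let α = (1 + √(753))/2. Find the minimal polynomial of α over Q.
m_α(x) = x^2 - x - 188

From 2α - 1 = √(753), squaring gives (2α - 1)^2 = 753, i.e. 4α^2 - 4α + 1 = 753, so α^2 - α + (1 - 753)/4 = 0. Since 753 ≡ 1 (mod 4), (1 - 753)/4 = -188 ∈ Z. The polynomial x^2 - x - 188 has discriminant 1 - 4·(-188) = 753, which is not a perfect square in Q (d = 753 is squarefree and ≠ 1), so x^2 - x - 188 is irreducible over Q. It is the minimal polynomial of α.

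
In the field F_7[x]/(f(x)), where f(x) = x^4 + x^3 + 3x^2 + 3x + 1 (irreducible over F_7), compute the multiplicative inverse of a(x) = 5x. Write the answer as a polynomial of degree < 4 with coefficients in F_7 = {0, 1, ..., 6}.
a(x)^(-1) ≡ 4x^3 + 4x^2 + 5x + 5 (mod f(x))

Since f is irreducible over F_7, F_7[x]/(f) is a field and a(x) ≠ 0 has an inverse. Apply the extended Euclidean algorithm to f(x) and a(x) in F_7[x]: f(x) = (3x^3 + 3x^2 + 2x + 2)·a(x) + (1). The last nonzero remainder is the constant 1 = gcd(f, a) in F_7. Back-substituting through the division chain expresses 1 = s(x)·a(x) + t(x)·f(x) with s(x) ≡ 4x^3 + 4x^2 + 5x + 5 (mod f), so a(x)^(-1) ≡ s(x) = 4x^3 + 4x^2 + 5x + 5 (mod f). Check: (5x)·(4x^3 + 4x^2 + 5x + 5) = 6x^4 + 6x^3 + 4x^2 + 4x ≡ 1 (mod x^4 + x^3 + 3x^2 + 3x + 1).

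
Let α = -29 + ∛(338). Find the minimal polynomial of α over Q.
m_α(x) = x^3 + 87x^2 + 2523x + 24051

Set β = α + 29 = ∛(338), so β^3 = 338. Then (α + 29)^3 - 338 = 0, i.e. α is a root of g(x) = (x + 29)^3 - 338 = x^3 + 87x^2 + 2523x + 24051. Since g(x) = h(x + 29) where h(x) = x^3 - 338, and h is irreducible over Q (because 338 is not a perfect cube, so h has no rational root, and a monic cubic with no rational root is irreducible), g is also irreducible (irreducibility is preserved under the substitution x → x + 29). Hence m_α(x) = x^3 + 87x^2 + 2523x + 24051.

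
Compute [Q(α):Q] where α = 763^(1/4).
[Q(α):Q] = 4

α is a root of x^4 - 763. By Eisenstein's criterion at the prime p = 7 (which divides the constant term 763 but p^2 = 49 does not, since 763 is squarefree), x^4 - 763 is irreducible over Q. Hence [Q(α):Q] = 4.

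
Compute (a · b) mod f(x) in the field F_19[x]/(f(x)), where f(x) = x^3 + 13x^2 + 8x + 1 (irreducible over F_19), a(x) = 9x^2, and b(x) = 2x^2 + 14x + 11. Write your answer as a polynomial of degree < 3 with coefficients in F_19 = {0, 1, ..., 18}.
a · b ≡ 10x^2 + 10x + 13 (mod f(x))

Multiply in F_19[x]: a(x)·b(x) = (9x^2)·(2x^2 + 14x + 11) = 18x^4 + 12x^3 + 4x^2. This has degree ≥ 3, so divide by f(x) over F_19: 18x^4 + 12x^3 + 4x^2 = (18x + 6)·(x^3 + 13x^2 + 8x + 1) + (10x^2 + 10x + 13). Hence a·b ≡ 10x^2 + 10x + 13 (mod f). (F_19[x]/(f) is a field with 19^3 = 6859 elements since f is irreducible of degree 3.)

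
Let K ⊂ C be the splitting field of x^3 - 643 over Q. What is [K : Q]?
[K : Q] = 6

The roots of x^3 - 643 are ∛643, ω∛643, ω^2∛643 where ω = e^(2πi/3) is a primitive cube root of unity, so K = Q(∛643, ω). Now [Q(∛643):Q] = 3 (since 643 is not a perfect cube, x^3 - 643 is irreducible) and [Q(ω):Q] = 2. Both 2 and 3 divide [K:Q], and [K:Q] ≤ 3·2 = 6, so [K:Q] = 6. (Equivalently: Q(∛643) ⊂ R but ω ∉ R, so [K : Q(∛643)] = 2.)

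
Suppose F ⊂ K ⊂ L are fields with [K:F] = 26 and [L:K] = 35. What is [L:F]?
[L:F] = 910

The tower law says that for any tower of field extensions F ⊂ K ⊂ L with finite degrees, [L:F] = [L:K] · [K:F]. Here this gives [L:F] = 35 · 26 = 910.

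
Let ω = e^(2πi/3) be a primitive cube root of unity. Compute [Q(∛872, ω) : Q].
[Q(∛872, ω) : Q] = 6

[Q(∛872):Q] = 3 (min poly x^3 - 872, irreducible since 872 is not a perfect cube). [Q(ω):Q] = 2 (min poly x^2 + x + 1). Since Q(∛872) ⊂ R and ω ∉ R, we have ω ∉ Q(∛872), so x^2 + x + 1 remains irreducible over Q(∛872) and [Q(∛872, ω) : Q(∛872)] = 2. By the tower law, [Q(∛872, ω) : Q] = 3 · 2 = 6. (In fact Q(∛872, ω) is the splitting field of x^3 - 872 over Q.)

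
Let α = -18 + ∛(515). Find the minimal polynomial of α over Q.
m_α(x) = x^3 + 54x^2 + 972x + 5317

Set β = α + 18 = ∛(515), so β^3 = 515. Then (α + 18)^3 - 515 = 0, i.e. α is a root of g(x) = (x + 18)^3 - 515 = x^3 + 54x^2 + 972x + 5317. Since g(x) = h(x + 18) where h(x) = x^3 - 515, and h is irreducible over Q (because 515 is not a perfect cube, so h has no rational root, and a monic cubic with no rational root is irreducible), g is also irreducible (irreducibility is preserved under the substitution x → x + 18). Hence m_α(x) = x^3 + 54x^2 + 972x + 5317.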